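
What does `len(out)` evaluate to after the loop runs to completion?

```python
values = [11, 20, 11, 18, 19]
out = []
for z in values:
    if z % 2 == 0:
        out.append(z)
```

Let's trace through this code step by step.

Initialize: values = [11, 20, 11, 18, 19]
Initialize: out = []
Entering loop: for z in values:
After iteration 1: z = 11, out = []
After iteration 2: z = 20, out = [20]
After iteration 3: z = 11, out = [20]
After iteration 4: z = 18, out = [20, 18]
After iteration 5: z = 19, out = [20, 18]
Loop ends.
len(out) = 2

Final answer: 2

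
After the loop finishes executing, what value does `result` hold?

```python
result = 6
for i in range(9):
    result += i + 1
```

Let's trace through this code step by step.

Initialize: result = 6
Entering loop: for i in range(9):
After iteration 1: i = 0, result = 7
After iteration 2: i = 1, result = 9
After iteration 3: i = 2, result = 12
After iteration 4: i = 3, result = 16
After iteration 5: i = 4, result = 21
After iteration 6: i = 5, result = 27
After iteration 7: i = 6, result = 34
After iteration 8: i = 7, result = 42
After iteration 9: i = 8, result = 51
Loop ends.

Final answer: 51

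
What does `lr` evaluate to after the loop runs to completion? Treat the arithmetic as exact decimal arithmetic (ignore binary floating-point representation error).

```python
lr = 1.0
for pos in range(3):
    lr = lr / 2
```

Let's trace through this code step by step.

Initialize: lr = 1.0
Entering loop: for pos in range(3):
After iteration 1: pos = 0, lr = 0.5
After iteration 2: pos = 1, lr = 0.25
After iteration 3: pos = 2, lr = 0.125
Loop ends.

Final answer: 0.125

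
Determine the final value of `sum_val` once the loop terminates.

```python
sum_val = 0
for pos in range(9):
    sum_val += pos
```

Let's trace through this code step by step.

Initialize: sum_val = 0
Entering loop: for pos in range(9):
After iteration 1: pos = 0, sum_val = 0
After iteration 2: pos = 1, sum_val = 1
After iteration 3: pos = 2, sum_val = 3
After iteration 4: pos = 3, sum_val = 6
After iteration 5: pos = 4, sum_val = 10
After iteration 6: pos = 5, sum_val = 15
After iteration 7: pos = 6, sum_val = 21
After iteration 8: pos = 7, sum_val = 28
After iteration 9: pos = 8, sum_val = 36
Loop ends.

Final answer: 36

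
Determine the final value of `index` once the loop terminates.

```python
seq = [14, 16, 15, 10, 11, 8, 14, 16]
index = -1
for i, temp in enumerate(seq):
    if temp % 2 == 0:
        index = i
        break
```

Let's trace through this code step by step.

Initialize: seq = [14, 16, 15, 10, 11, 8, 14, 16]
Initialize: index = -1
Entering loop: for i, temp in enumerate(seq):
After iteration 1: i = 0, temp = 14, index = 0
Loop ends.

Final answer: 0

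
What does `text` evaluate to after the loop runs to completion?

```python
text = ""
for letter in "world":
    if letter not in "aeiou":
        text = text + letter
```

Let's trace through this code step by step.

Initialize: text = ''
Entering loop: for letter in "world":
After iteration 1: letter = 'w', text = 'w'
After iteration 2: letter = 'o', text = 'w'
After iteration 3: letter = 'r', text = 'wr'
After iteration 4: letter = 'l', text = 'wrl'
After iteration 5: letter = 'd', text = 'wrld'
Loop ends.

Final answer: 'wrld'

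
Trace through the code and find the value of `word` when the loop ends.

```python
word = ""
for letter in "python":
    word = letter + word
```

Let's trace through this code step by step.

Initialize: word = ''
Entering loop: for letter in "python":
After iteration 1: letter = 'p', word = 'p'
After iteration 2: letter = 'y', word = 'yp'
After iteration 3: letter = 't', word = 'typ'
After iteration 4: letter = 'h', word = 'htyp'
After iteration 5: letter = 'o', word = 'ohtyp'
After iteration 6: letter = 'n', word = 'nohtyp'
Loop ends.

Final answer: 'nohtyp'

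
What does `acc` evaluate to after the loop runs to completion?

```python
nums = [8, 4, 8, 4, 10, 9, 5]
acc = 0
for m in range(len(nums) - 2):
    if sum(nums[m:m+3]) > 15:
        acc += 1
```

Let's trace through this code step by step.

Initialize: nums = [8, 4, 8, 4, 10, 9, 5]
Initialize: acc = 0
Entering loop: for m in range(len(nums) - 2):
After iteration 1: m = 0, acc = 1
After iteration 2: m = 1, acc = 2
After iteration 3: m = 2, acc = 3
After iteration 4: m = 3, acc = 4
After iteration 5: m = 4, acc = 5
Loop ends.

Final answer: 5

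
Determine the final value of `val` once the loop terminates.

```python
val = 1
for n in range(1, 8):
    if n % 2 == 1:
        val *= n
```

Let's trace through this code step by step.

Initialize: val = 1
Entering loop: for n in range(1, 8):
After iteration 1: n = 1, val = 1
After iteration 2: n = 2, val = 1
After iteration 3: n = 3, val = 3
After iteration 4: n = 4, val = 3
After iteration 5: n = 5, val = 15
After iteration 6: n = 6, val = 15
After iteration 7: n = 7, val = 105
Loop ends.

Final answer: 105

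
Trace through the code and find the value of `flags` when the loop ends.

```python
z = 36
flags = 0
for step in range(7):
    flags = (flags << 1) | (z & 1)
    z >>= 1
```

Let's trace through this code step by step.

Initialize: z = 36
Initialize: flags = 0
Entering loop: for step in range(7):
After iteration 1: step = 0, z = 18, flags = 0
After iteration 2: step = 1, z = 9, flags = 0
After iteration 3: step = 2, z = 4, flags = 1
After iteration 4: step = 3, z = 2, flags = 2
After iteration 5: step = 4, z = 1, flags = 4
After iteration 6: step = 5, z = 0, flags = 9
After iteration 7: step = 6, z = 0, flags = 18
Loop ends.

Final answer: 18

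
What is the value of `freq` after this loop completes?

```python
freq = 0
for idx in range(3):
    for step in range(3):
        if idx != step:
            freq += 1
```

Let's trace through this code step by step.

Initialize: freq = 0
Entering loop: for idx in range(3):
After iteration 1: idx = 0, freq = 2
After iteration 2: idx = 1, freq = 4
After iteration 3: idx = 2, freq = 6
Loop ends.

Final answer: 6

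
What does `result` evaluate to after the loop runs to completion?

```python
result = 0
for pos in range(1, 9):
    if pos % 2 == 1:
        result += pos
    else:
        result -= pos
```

Let's trace through this code step by step.

Initialize: result = 0
Entering loop: for pos in range(1, 9):
After iteration 1: pos = 1, result = 1
After iteration 2: pos = 2, result = -1
After iteration 3: pos = 3, result = 2
After iteration 4: pos = 4, result = -2
After iteration 5: pos = 5, result = 3
After iteration 6: pos = 6, result = -3
After iteration 7: pos = 7, result = 4
After iteration 8: pos = 8, result = -4
Loop ends.

Final answer: -4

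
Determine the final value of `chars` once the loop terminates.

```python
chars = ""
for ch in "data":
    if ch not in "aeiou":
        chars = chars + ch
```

Let's trace through this code step by step.

Initialize: chars = ''
Entering loop: for ch in "data":
After iteration 1: ch = 'd', chars = 'd'
After iteration 2: ch = 'a', chars = 'd'
After iteration 3: ch = 't', chars = 'dt'
After iteration 4: ch = 'a', chars = 'dt'
Loop ends.

Final answer: 'dt'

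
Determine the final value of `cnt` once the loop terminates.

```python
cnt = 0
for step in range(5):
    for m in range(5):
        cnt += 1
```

Let's trace through this code step by step.

Initialize: cnt = 0
Entering loop: for step in range(5):
After iteration 1: step = 0, cnt = 5
After iteration 2: step = 1, cnt = 10
After iteration 3: step = 2, cnt = 15
After iteration 4: step = 3, cnt = 20
After iteration 5: step = 4, cnt = 25
Loop ends.

Final answer: 25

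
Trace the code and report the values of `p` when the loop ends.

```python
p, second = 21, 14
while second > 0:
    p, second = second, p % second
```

Let's trace through this code step by step.

Initialize: p = 21
Initialize: second = 14
Entering loop: while second > 0:
After iteration 1: p = 14, second = 7
After iteration 2: p = 7, second = 0
Loop ends.

Final answer: 7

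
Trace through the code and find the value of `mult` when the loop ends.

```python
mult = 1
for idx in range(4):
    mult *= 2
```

Let's trace through this code step by step.

Initialize: mult = 1
Entering loop: for idx in range(4):
After iteration 1: idx = 0, mult = 2
After iteration 2: idx = 1, mult = 4
After iteration 3: idx = 2, mult = 8
After iteration 4: idx = 3, mult = 16
Loop ends.

Final answer: 16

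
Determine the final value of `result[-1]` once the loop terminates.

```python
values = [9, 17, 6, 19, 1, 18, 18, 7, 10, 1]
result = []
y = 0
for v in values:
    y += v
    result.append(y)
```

Let's trace through this code step by step.

Initialize: values = [9, 17, 6, 19, 1, 18, 18, 7, 10, 1]
Initialize: result = []
Initialize: y = 0
Entering loop: for v in values:
After iteration 1: v = 9, result = [9], y = 9
After iteration 2: v = 17, result = [9, 26], y = 26
After iteration 3: v = 6, result = [9, 26, 32], y = 32
After iteration 4: v = 19, result = [9, 26, 32, 51], y = 51
After iteration 5: v = 1, result = [9, 26, 32, 51, 52], y = 52
After iteration 6: v = 18, result = [9, 26, 32, 51, 52, 70], y = 70
After iteration 7: v = 18, result = [9, 26, 32, 51, 52, 70, 88], y = 88
After iteration 8: v = 7, result = [9, 26, 32, 51, 52, 70, 88, 95], y = 95
After iteration 9: v = 10, result = [9, 26, 32, 51, 52, 70, 88, 95, 105], y = 105
After iteration 10: v = 1, result = [9, 26, 32, 51, 52, 70, 88, 95, 105, 106], y = 106
Loop ends.
result[-1] = 106

Final answer: 106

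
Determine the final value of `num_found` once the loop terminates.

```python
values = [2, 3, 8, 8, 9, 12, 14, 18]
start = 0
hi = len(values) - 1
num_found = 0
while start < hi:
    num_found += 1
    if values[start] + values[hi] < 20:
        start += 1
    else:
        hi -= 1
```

Let's trace through this code step by step.

Initialize: values = [2, 3, 8, 8, 9, 12, 14, 18]
Initialize: start = 0
Initialize: hi = 7
Initialize: num_found = 0
Entering loop: while start < hi:
After iteration 1: start = 0, hi = 6, num_found = 1
After iteration 2: start = 1, hi = 6, num_found = 2
After iteration 3: start = 2, hi = 6, num_found = 3
After iteration 4: start = 2, hi = 5, num_found = 4
After iteration 5: start = 2, hi = 4, num_found = 5
After iteration 6: start = 3, hi = 4, num_found = 6
After iteration 7: start = 4, hi = 4, num_found = 7
Loop ends.

Final answer: 7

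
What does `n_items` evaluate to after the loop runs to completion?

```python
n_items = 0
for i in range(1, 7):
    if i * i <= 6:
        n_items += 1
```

Let's trace through this code step by step.

Initialize: n_items = 0
Entering loop: for i in range(1, 7):
After iteration 1: i = 1, n_items = 1
After iteration 2: i = 2, n_items = 2
After iteration 3: i = 3, n_items = 2
After iteration 4: i = 4, n_items = 2
After iteration 5: i = 5, n_items = 2
After iteration 6: i = 6, n_items = 2
Loop ends.

Final answer: 2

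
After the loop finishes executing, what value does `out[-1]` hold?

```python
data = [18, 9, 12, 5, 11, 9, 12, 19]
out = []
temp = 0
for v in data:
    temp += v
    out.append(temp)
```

Let's trace through this code step by step.

Initialize: data = [18, 9, 12, 5, 11, 9, 12, 19]
Initialize: out = []
Initialize: temp = 0
Entering loop: for v in data:
After iteration 1: v = 18, out = [18], temp = 18
After iteration 2: v = 9, out = [18, 27], temp = 27
After iteration 3: v = 12, out = [18, 27, 39], temp = 39
After iteration 4: v = 5, out = [18, 27, 39, 44], temp = 44
After iteration 5: v = 11, out = [18, 27, 39, 44, 55], temp = 55
After iteration 6: v = 9, out = [18, 27, 39, 44, 55, 64], temp = 64
After iteration 7: v = 12, out = [18, 27, 39, 44, 55, 64, 76], temp = 76
After iteration 8: v = 19, out = [18, 27, 39, 44, 55, 64, 76, 95], temp = 95
Loop ends.
out[-1] = 95

Final answer: 95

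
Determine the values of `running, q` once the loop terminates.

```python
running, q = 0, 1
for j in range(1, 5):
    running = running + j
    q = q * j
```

Let's trace through this code step by step.

Initialize: running = 0
Initialize: q = 1
Entering loop: for j in range(1, 5):
After iteration 1: j = 1, running = 1, q = 1
After iteration 2: j = 2, running = 3, q = 2
After iteration 3: j = 3, running = 6, q = 6
After iteration 4: j = 4, running = 10, q = 24
Loop ends.

Final answer: 10, 24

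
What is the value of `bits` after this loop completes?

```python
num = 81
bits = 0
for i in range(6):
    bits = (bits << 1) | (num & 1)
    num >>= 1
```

Let's trace through this code step by step.

Initialize: num = 81
Initialize: bits = 0
Entering loop: for i in range(6):
After iteration 1: i = 0, num = 40, bits = 1
After iteration 2: i = 1, num = 20, bits = 2
After iteration 3: i = 2, num = 10, bits = 4
After iteration 4: i = 3, num = 5, bits = 8
After iteration 5: i = 4, num = 2, bits = 17
After iteration 6: i = 5, num = 1, bits = 34
Loop ends.

Final answer: 34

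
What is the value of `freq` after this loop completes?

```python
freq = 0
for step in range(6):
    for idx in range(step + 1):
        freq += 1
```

Let's trace through this code step by step.

Initialize: freq = 0
Entering loop: for step in range(6):
After iteration 1: step = 0, freq = 1, idx = 0
After iteration 2: step = 1, freq = 3, idx = 1
After iteration 3: step = 2, freq = 6, idx = 2
After iteration 4: step = 3, freq = 10, idx = 3
After iteration 5: step = 4, freq = 15, idx = 4
After iteration 6: step = 5, freq = 21, idx = 5
Loop ends.

Final answer: 21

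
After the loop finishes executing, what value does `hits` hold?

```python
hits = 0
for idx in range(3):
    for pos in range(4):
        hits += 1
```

Let's trace through this code step by step.

Initialize: hits = 0
Entering loop: for idx in range(3):
After iteration 1: idx = 0, hits = 4
After iteration 2: idx = 1, hits = 8
After iteration 3: idx = 2, hits = 12
Loop ends.

Final answer: 12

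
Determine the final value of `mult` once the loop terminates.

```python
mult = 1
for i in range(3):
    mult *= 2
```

Let's trace through this code step by step.

Initialize: mult = 1
Entering loop: for i in range(3):
After iteration 1: i = 0, mult = 2
After iteration 2: i = 1, mult = 4
After iteration 3: i = 2, mult = 8
Loop ends.

Final answer: 8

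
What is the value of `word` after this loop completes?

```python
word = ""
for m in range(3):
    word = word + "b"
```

Let's trace through this code step by step.

Initialize: word = ''
Entering loop: for m in range(3):
After iteration 1: m = 0, word = 'b'
After iteration 2: m = 1, word = 'bb'
After iteration 3: m = 2, word = 'bbb'
Loop ends.

Final answer: 'bbb'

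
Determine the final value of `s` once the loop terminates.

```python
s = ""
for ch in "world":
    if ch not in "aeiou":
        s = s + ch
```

Let's trace through this code step by step.

Initialize: s = ''
Entering loop: for ch in "world":
After iteration 1: ch = 'w', s = 'w'
After iteration 2: ch = 'o', s = 'w'
After iteration 3: ch = 'r', s = 'wr'
After iteration 4: ch = 'l', s = 'wrl'
After iteration 5: ch = 'd', s = 'wrld'
Loop ends.

Final answer: 'wrld'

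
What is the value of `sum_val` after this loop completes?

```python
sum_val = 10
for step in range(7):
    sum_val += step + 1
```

Let's trace through this code step by step.

Initialize: sum_val = 10
Entering loop: for step in range(7):
After iteration 1: step = 0, sum_val = 11
After iteration 2: step = 1, sum_val = 13
After iteration 3: step = 2, sum_val = 16
After iteration 4: step = 3, sum_val = 20
After iteration 5: step = 4, sum_val = 25
After iteration 6: step = 5, sum_val = 31
After iteration 7: step = 6, sum_val = 38
Loop ends.

Final answer: 38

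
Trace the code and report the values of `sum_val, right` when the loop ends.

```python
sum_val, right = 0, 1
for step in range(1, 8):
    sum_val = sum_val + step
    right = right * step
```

Let's trace through this code step by step.

Initialize: sum_val = 0
Initialize: right = 1
Entering loop: for step in range(1, 8):
After iteration 1: step = 1, sum_val = 1, right = 1
After iteration 2: step = 2, sum_val = 3, right = 2
After iteration 3: step = 3, sum_val = 6, right = 6
After iteration 4: step = 4, sum_val = 10, right = 24
After iteration 5: step = 5, sum_val = 15, right = 120
After iteration 6: step = 6, sum_val = 21, right = 720
After iteration 7: step = 7, sum_val = 28, right = 5040
Loop ends.

Final answer: 28, 5040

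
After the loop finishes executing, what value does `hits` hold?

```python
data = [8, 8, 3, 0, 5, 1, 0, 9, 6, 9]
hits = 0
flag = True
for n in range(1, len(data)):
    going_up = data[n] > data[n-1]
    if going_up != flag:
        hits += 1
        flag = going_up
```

Let's trace through this code step by step.

Initialize: data = [8, 8, 3, 0, 5, 1, 0, 9, 6, 9]
Initialize: hits = 0
Initialize: flag = True
Entering loop: for n in range(1, len(data)):
After iteration 1: n = 1, hits = 1, flag = False, going_up = False
After iteration 2: n = 2, hits = 1, flag = False, going_up = False
After iteration 3: n = 3, hits = 1, flag = False, going_up = False
After iteration 4: n = 4, hits = 2, flag = True, going_up = True
After iteration 5: n = 5, hits = 3, flag = False, going_up = False
After iteration 6: n = 6, hits = 3, flag = False, going_up = False
After iteration 7: n = 7, hits = 4, flag = True, going_up = True
After iteration 8: n = 8, hits = 5, flag = False, going_up = False
After iteration 9: n = 9, hits = 6, flag = True, going_up = True
Loop ends.

Final answer: 6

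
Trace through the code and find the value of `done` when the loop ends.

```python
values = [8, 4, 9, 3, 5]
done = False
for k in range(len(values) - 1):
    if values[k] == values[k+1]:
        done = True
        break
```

Let's trace through this code step by step.

Initialize: values = [8, 4, 9, 3, 5]
Initialize: done = False
Entering loop: for k in range(len(values) - 1):
After iteration 1: k = 0, done = False
After iteration 2: k = 1, done = False
After iteration 3: k = 2, done = False
After iteration 4: k = 3, done = False
Loop ends.

Final answer: False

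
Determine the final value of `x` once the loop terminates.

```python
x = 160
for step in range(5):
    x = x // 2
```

Let's trace through this code step by step.

Initialize: x = 160
Entering loop: for step in range(5):
After iteration 1: step = 0, x = 80
After iteration 2: step = 1, x = 40
After iteration 3: step = 2, x = 20
After iteration 4: step = 3, x = 10
After iteration 5: step = 4, x = 5
Loop ends.

Final answer: 5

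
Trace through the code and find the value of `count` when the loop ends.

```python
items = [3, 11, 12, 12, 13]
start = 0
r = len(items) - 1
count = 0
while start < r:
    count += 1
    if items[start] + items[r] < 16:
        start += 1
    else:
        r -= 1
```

Let's trace through this code step by step.

Initialize: items = [3, 11, 12, 12, 13]
Initialize: start = 0
Initialize: r = 4
Initialize: count = 0
Entering loop: while start < r:
After iteration 1: start = 0, r = 3, count = 1
After iteration 2: start = 1, r = 3, count = 2
After iteration 3: start = 1, r = 2, count = 3
After iteration 4: start = 1, r = 1, count = 4
Loop ends.

Final answer: 4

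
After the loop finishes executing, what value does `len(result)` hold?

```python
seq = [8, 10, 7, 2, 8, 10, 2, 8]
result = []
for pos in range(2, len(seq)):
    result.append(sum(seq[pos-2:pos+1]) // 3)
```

Let's trace through this code step by step.

Initialize: seq = [8, 10, 7, 2, 8, 10, 2, 8]
Initialize: result = []
Entering loop: for pos in range(2, len(seq)):
After iteration 1: pos = 2, result = [8]
After iteration 2: pos = 3, result = [8, 6]
After iteration 3: pos = 4, result = [8, 6, 5]
After iteration 4: pos = 5, result = [8, 6, 5, 6]
After iteration 5: pos = 6, result = [8, 6, 5, 6, 6]
After iteration 6: pos = 7, result = [8, 6, 5, 6, 6, 6]
Loop ends.
len(result) = 6

Final answer: 6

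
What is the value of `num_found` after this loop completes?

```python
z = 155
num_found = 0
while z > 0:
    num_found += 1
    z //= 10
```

Let's trace through this code step by step.

Initialize: z = 155
Initialize: num_found = 0
Entering loop: while z > 0:
After iteration 1: z = 15, num_found = 1
After iteration 2: z = 1, num_found = 2
After iteration 3: z = 0, num_found = 3
Loop ends.

Final answer: 3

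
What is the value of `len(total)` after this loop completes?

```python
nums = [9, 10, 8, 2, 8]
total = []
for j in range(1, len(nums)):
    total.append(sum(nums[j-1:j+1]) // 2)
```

Let's trace through this code step by step.

Initialize: nums = [9, 10, 8, 2, 8]
Initialize: total = []
Entering loop: for j in range(1, len(nums)):
After iteration 1: j = 1, total = [9]
After iteration 2: j = 2, total = [9, 9]
After iteration 3: j = 3, total = [9, 9, 5]
After iteration 4: j = 4, total = [9, 9, 5, 5]
Loop ends.
len(total) = 4

Final answer: 4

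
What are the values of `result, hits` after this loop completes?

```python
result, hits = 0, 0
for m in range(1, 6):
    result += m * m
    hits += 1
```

Let's trace through this code step by step.

Initialize: result = 0
Initialize: hits = 0
Entering loop: for m in range(1, 6):
After iteration 1: m = 1, result = 1, hits = 1
After iteration 2: m = 2, result = 5, hits = 2
After iteration 3: m = 3, result = 14, hits = 3
After iteration 4: m = 4, result = 30, hits = 4
After iteration 5: m = 5, result = 55, hits = 5
Loop ends.

Final answer: 55, 5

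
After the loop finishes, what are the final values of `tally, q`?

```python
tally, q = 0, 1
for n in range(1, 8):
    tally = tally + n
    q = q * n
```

Let's trace through this code step by step.

Initialize: tally = 0
Initialize: q = 1
Entering loop: for n in range(1, 8):
After iteration 1: n = 1, tally = 1, q = 1
After iteration 2: n = 2, tally = 3, q = 2
After iteration 3: n = 3, tally = 6, q = 6
After iteration 4: n = 4, tally = 10, q = 24
After iteration 5: n = 5, tally = 15, q = 120
After iteration 6: n = 6, tally = 21, q = 720
After iteration 7: n = 7, tally = 28, q = 5040
Loop ends.

Final answer: 28, 5040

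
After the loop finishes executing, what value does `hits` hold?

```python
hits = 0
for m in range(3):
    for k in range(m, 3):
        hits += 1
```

Let's trace through this code step by step.

Initialize: hits = 0
Entering loop: for m in range(3):
After iteration 1: m = 0, hits = 3
After iteration 2: m = 1, hits = 5
After iteration 3: m = 2, hits = 6
Loop ends.

Final answer: 6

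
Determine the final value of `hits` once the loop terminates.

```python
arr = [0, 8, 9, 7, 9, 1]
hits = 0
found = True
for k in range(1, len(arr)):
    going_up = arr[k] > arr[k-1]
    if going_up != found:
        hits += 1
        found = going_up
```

Let's trace through this code step by step.

Initialize: arr = [0, 8, 9, 7, 9, 1]
Initialize: hits = 0
Initialize: found = True
Entering loop: for k in range(1, len(arr)):
After iteration 1: k = 1, hits = 0, found = True, going_up = True
After iteration 2: k = 2, hits = 0, found = True, going_up = True
After iteration 3: k = 3, hits = 1, found = False, going_up = False
After iteration 4: k = 4, hits = 2, found = True, going_up = True
After iteration 5: k = 5, hits = 3, found = False, going_up = False
Loop ends.

Final answer: 3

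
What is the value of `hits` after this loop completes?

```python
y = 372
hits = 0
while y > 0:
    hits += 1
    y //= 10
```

Let's trace through this code step by step.

Initialize: y = 372
Initialize: hits = 0
Entering loop: while y > 0:
After iteration 1: y = 37, hits = 1
After iteration 2: y = 3, hits = 2
After iteration 3: y = 0, hits = 3
Loop ends.

Final answer: 3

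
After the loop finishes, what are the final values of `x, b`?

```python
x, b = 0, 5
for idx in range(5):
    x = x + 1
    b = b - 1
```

Let's trace through this code step by step.

Initialize: x = 0
Initialize: b = 5
Entering loop: for idx in range(5):
After iteration 1: idx = 0, x = 1, b = 4
After iteration 2: idx = 1, x = 2, b = 3
After iteration 3: idx = 2, x = 3, b = 2
After iteration 4: idx = 3, x = 4, b = 1
After iteration 5: idx = 4, x = 5, b = 0
Loop ends.

Final answer: 5, 0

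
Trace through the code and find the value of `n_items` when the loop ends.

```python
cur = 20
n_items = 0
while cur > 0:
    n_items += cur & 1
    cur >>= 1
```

Let's trace through this code step by step.

Initialize: cur = 20
Initialize: n_items = 0
Entering loop: while cur > 0:
After iteration 1: cur = 10, n_items = 0
After iteration 2: cur = 5, n_items = 0
After iteration 3: cur = 2, n_items = 1
After iteration 4: cur = 1, n_items = 1
After iteration 5: cur = 0, n_items = 2
Loop ends.

Final answer: 2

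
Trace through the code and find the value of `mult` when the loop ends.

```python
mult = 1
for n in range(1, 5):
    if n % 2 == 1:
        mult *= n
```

Let's trace through this code step by step.

Initialize: mult = 1
Entering loop: for n in range(1, 5):
After iteration 1: n = 1, mult = 1
After iteration 2: n = 2, mult = 1
After iteration 3: n = 3, mult = 3
After iteration 4: n = 4, mult = 3
Loop ends.

Final answer: 3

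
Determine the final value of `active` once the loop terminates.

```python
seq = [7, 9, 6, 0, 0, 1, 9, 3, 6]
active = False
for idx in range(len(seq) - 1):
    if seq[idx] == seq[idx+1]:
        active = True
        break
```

Let's trace through this code step by step.

Initialize: seq = [7, 9, 6, 0, 0, 1, 9, 3, 6]
Initialize: active = False
Entering loop: for idx in range(len(seq) - 1):
After iteration 1: idx = 0, active = False
After iteration 2: idx = 1, active = False
After iteration 3: idx = 2, active = False
After iteration 4: idx = 3, active = True
Loop ends.

Final answer: True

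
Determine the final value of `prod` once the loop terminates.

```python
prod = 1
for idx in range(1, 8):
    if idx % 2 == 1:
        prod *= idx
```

Let's trace through this code step by step.

Initialize: prod = 1
Entering loop: for idx in range(1, 8):
After iteration 1: idx = 1, prod = 1
After iteration 2: idx = 2, prod = 1
After iteration 3: idx = 3, prod = 3
After iteration 4: idx = 4, prod = 3
After iteration 5: idx = 5, prod = 15
After iteration 6: idx = 6, prod = 15
After iteration 7: idx = 7, prod = 105
Loop ends.

Final answer: 105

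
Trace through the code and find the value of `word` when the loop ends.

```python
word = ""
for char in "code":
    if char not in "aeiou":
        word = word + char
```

Let's trace through this code step by step.

Initialize: word = ''
Entering loop: for char in "code":
After iteration 1: char = 'c', word = 'c'
After iteration 2: char = 'o', word = 'c'
After iteration 3: char = 'd', word = 'cd'
After iteration 4: char = 'e', word = 'cd'
Loop ends.

Final answer: 'cd'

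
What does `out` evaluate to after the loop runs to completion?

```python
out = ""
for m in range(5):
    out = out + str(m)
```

Let's trace through this code step by step.

Initialize: out = ''
Entering loop: for m in range(5):
After iteration 1: m = 0, out = '0'
After iteration 2: m = 1, out = '01'
After iteration 3: m = 2, out = '012'
After iteration 4: m = 3, out = '0123'
After iteration 5: m = 4, out = '01234'
Loop ends.

Final answer: '01234'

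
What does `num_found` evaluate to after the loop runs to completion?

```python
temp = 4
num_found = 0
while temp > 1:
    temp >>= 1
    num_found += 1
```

Let's trace through this code step by step.

Initialize: temp = 4
Initialize: num_found = 0
Entering loop: while temp > 1:
After iteration 1: temp = 2, num_found = 1
After iteration 2: temp = 1, num_found = 2
Loop ends.

Final answer: 2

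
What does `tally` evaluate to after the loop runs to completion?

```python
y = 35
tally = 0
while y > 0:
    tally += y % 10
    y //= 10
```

Let's trace through this code step by step.

Initialize: y = 35
Initialize: tally = 0
Entering loop: while y > 0:
After iteration 1: y = 3, tally = 5
After iteration 2: y = 0, tally = 8
Loop ends.

Final answer: 8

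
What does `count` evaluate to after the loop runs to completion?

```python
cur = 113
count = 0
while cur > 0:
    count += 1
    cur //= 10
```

Let's trace through this code step by step.

Initialize: cur = 113
Initialize: count = 0
Entering loop: while cur > 0:
After iteration 1: cur = 11, count = 1
After iteration 2: cur = 1, count = 2
After iteration 3: cur = 0, count = 3
Loop ends.

Final answer: 3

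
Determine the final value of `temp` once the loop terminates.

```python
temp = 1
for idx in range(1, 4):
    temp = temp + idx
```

Let's trace through this code step by step.

Initialize: temp = 1
Entering loop: for idx in range(1, 4):
After iteration 1: idx = 1, temp = 2
After iteration 2: idx = 2, temp = 4
After iteration 3: idx = 3, temp = 7
Loop ends.

Final answer: 7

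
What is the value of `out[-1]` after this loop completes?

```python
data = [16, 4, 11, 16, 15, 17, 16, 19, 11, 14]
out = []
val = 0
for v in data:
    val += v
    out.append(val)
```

Let's trace through this code step by step.

Initialize: data = [16, 4, 11, 16, 15, 17, 16, 19, 11, 14]
Initialize: out = []
Initialize: val = 0
Entering loop: for v in data:
After iteration 1: v = 16, out = [16], val = 16
After iteration 2: v = 4, out = [16, 20], val = 20
After iteration 3: v = 11, out = [16, 20, 31], val = 31
After iteration 4: v = 16, out = [16, 20, 31, 47], val = 47
After iteration 5: v = 15, out = [16, 20, 31, 47, 62], val = 62
After iteration 6: v = 17, out = [16, 20, 31, 47, 62, 79], val = 79
After iteration 7: v = 16, out = [16, 20, 31, 47, 62, 79, 95], val = 95
After iteration 8: v = 19, out = [16, 20, 31, 47, 62, 79, 95, 114], val = 114
After iteration 9: v = 11, out = [16, 20, 31, 47, 62, 79, 95, 114, 125], val = 125
After iteration 10: v = 14, out = [16, 20, 31, 47, 62, 79, 95, 114, 125, 139], val = 139
Loop ends.
out[-1] = 139

Final answer: 139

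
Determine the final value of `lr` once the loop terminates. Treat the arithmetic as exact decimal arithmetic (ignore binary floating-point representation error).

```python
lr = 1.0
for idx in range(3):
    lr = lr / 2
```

Let's trace through this code step by step.

Initialize: lr = 1.0
Entering loop: for idx in range(3):
After iteration 1: idx = 0, lr = 0.5
After iteration 2: idx = 1, lr = 0.25
After iteration 3: idx = 2, lr = 0.125
Loop ends.

Final answer: 0.125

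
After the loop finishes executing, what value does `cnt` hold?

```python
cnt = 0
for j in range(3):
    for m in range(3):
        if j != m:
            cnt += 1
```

Let's trace through this code step by step.

Initialize: cnt = 0
Entering loop: for j in range(3):
After iteration 1: j = 0, cnt = 2
After iteration 2: j = 1, cnt = 4
After iteration 3: j = 2, cnt = 6
Loop ends.

Final answer: 6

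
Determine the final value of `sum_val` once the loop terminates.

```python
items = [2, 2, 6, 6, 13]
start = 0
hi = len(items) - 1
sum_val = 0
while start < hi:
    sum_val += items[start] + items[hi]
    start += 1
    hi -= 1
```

Let's trace through this code step by step.

Initialize: items = [2, 2, 6, 6, 13]
Initialize: start = 0
Initialize: hi = 4
Initialize: sum_val = 0
Entering loop: while start < hi:
After iteration 1: start = 1, hi = 3, sum_val = 15
After iteration 2: start = 2, hi = 2, sum_val = 23
Loop ends.

Final answer: 23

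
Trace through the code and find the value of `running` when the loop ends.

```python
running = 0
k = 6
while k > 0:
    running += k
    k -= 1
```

Let's trace through this code step by step.

Initialize: running = 0
Initialize: k = 6
Entering loop: while k > 0:
After iteration 1: running = 6, k = 5
After iteration 2: running = 11, k = 4
After iteration 3: running = 15, k = 3
After iteration 4: running = 18, k = 2
After iteration 5: running = 20, k = 1
After iteration 6: running = 21, k = 0
Loop ends.

Final answer: 21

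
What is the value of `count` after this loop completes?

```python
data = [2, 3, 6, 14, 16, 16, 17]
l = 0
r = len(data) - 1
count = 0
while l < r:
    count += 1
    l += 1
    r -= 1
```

Let's trace through this code step by step.

Initialize: data = [2, 3, 6, 14, 16, 16, 17]
Initialize: l = 0
Initialize: r = 6
Initialize: count = 0
Entering loop: while l < r:
After iteration 1: l = 1, r = 5, count = 1
After iteration 2: l = 2, r = 4, count = 2
After iteration 3: l = 3, r = 3, count = 3
Loop ends.

Final answer: 3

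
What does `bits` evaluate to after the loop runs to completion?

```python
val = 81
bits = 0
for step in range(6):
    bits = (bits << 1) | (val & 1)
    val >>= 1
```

Let's trace through this code step by step.

Initialize: val = 81
Initialize: bits = 0
Entering loop: for step in range(6):
After iteration 1: step = 0, val = 40, bits = 1
After iteration 2: step = 1, val = 20, bits = 2
After iteration 3: step = 2, val = 10, bits = 4
After iteration 4: step = 3, val = 5, bits = 8
After iteration 5: step = 4, val = 2, bits = 17
After iteration 6: step = 5, val = 1, bits = 34
Loop ends.

Final answer: 34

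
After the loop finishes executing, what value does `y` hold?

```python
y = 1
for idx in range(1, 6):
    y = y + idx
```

Let's trace through this code step by step.

Initialize: y = 1
Entering loop: for idx in range(1, 6):
After iteration 1: idx = 1, y = 2
After iteration 2: idx = 2, y = 4
After iteration 3: idx = 3, y = 7
After iteration 4: idx = 4, y = 11
After iteration 5: idx = 5, y = 16
Loop ends.

Final answer: 16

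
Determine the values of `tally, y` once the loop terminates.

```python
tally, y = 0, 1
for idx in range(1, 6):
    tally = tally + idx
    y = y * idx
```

Let's trace through this code step by step.

Initialize: tally = 0
Initialize: y = 1
Entering loop: for idx in range(1, 6):
After iteration 1: idx = 1, tally = 1, y = 1
After iteration 2: idx = 2, tally = 3, y = 2
After iteration 3: idx = 3, tally = 6, y = 6
After iteration 4: idx = 4, tally = 10, y = 24
After iteration 5: idx = 5, tally = 15, y = 120
Loop ends.

Final answer: 15, 120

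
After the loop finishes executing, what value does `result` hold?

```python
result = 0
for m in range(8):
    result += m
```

Let's trace through this code step by step.

Initialize: result = 0
Entering loop: for m in range(8):
After iteration 1: m = 0, result = 0
After iteration 2: m = 1, result = 1
After iteration 3: m = 2, result = 3
After iteration 4: m = 3, result = 6
After iteration 5: m = 4, result = 10
After iteration 6: m = 5, result = 15
After iteration 7: m = 6, result = 21
After iteration 8: m = 7, result = 28
Loop ends.

Final answer: 28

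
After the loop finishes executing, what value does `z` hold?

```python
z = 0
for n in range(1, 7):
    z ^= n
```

Let's trace through this code step by step.

Initialize: z = 0
Entering loop: for n in range(1, 7):
After iteration 1: n = 1, z = 1
After iteration 2: n = 2, z = 3
After iteration 3: n = 3, z = 0
After iteration 4: n = 4, z = 4
After iteration 5: n = 5, z = 1
After iteration 6: n = 6, z = 7
Loop ends.

Final answer: 7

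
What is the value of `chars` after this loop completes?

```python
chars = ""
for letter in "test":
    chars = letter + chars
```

Let's trace through this code step by step.

Initialize: chars = ''
Entering loop: for letter in "test":
After iteration 1: letter = 't', chars = 't'
After iteration 2: letter = 'e', chars = 'et'
After iteration 3: letter = 's', chars = 'set'
After iteration 4: letter = 't', chars = 'tset'
Loop ends.

Final answer: 'tset'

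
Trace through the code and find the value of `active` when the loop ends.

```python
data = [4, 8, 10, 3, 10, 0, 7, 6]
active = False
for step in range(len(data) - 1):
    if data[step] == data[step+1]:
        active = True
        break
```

Let's trace through this code step by step.

Initialize: data = [4, 8, 10, 3, 10, 0, 7, 6]
Initialize: active = False
Entering loop: for step in range(len(data) - 1):
After iteration 1: step = 0, active = False
After iteration 2: step = 1, active = False
After iteration 3: step = 2, active = False
After iteration 4: step = 3, active = False
After iteration 5: step = 4, active = False
After iteration 6: step = 5, active = False
After iteration 7: step = 6, active = False
Loop ends.

Final answer: False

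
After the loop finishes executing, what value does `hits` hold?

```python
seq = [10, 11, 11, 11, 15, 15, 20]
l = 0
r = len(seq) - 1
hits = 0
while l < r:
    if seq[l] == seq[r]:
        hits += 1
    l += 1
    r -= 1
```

Let's trace through this code step by step.

Initialize: seq = [10, 11, 11, 11, 15, 15, 20]
Initialize: l = 0
Initialize: r = 6
Initialize: hits = 0
Entering loop: while l < r:
After iteration 1: l = 1, r = 5, hits = 0
After iteration 2: l = 2, r = 4, hits = 0
After iteration 3: l = 3, r = 3, hits = 0
Loop ends.

Final answer: 0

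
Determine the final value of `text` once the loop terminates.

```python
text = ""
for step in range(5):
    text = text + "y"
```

Let's trace through this code step by step.

Initialize: text = ''
Entering loop: for step in range(5):
After iteration 1: step = 0, text = 'y'
After iteration 2: step = 1, text = 'yy'
After iteration 3: step = 2, text = 'yyy'
After iteration 4: step = 3, text = 'yyyy'
After iteration 5: step = 4, text = 'yyyyy'
Loop ends.

Final answer: 'yyyyy'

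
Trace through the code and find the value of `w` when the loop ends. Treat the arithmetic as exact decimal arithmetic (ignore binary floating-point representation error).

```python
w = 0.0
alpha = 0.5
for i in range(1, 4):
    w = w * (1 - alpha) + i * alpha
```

Let's trace through this code step by step.

Initialize: w = 0.0
Initialize: alpha = 0.5
Entering loop: for i in range(1, 4):
After iteration 1: i = 1, w = 0.5
After iteration 2: i = 2, w = 1.25
After iteration 3: i = 3, w = 2.125
Loop ends.

Final answer: 2.125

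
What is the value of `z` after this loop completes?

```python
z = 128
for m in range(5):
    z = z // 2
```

Let's trace through this code step by step.

Initialize: z = 128
Entering loop: for m in range(5):
After iteration 1: m = 0, z = 64
After iteration 2: m = 1, z = 32
After iteration 3: m = 2, z = 16
After iteration 4: m = 3, z = 8
After iteration 5: m = 4, z = 4
Loop ends.

Final answer: 4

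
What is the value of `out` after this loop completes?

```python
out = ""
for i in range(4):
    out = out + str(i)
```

Let's trace through this code step by step.

Initialize: out = ''
Entering loop: for i in range(4):
After iteration 1: i = 0, out = '0'
After iteration 2: i = 1, out = '01'
After iteration 3: i = 2, out = '012'
After iteration 4: i = 3, out = '0123'
Loop ends.

Final answer: '0123'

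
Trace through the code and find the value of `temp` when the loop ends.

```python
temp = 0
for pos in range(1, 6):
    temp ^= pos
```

Let's trace through this code step by step.

Initialize: temp = 0
Entering loop: for pos in range(1, 6):
After iteration 1: pos = 1, temp = 1
After iteration 2: pos = 2, temp = 3
After iteration 3: pos = 3, temp = 0
After iteration 4: pos = 4, temp = 4
After iteration 5: pos = 5, temp = 1
Loop ends.

Final answer: 1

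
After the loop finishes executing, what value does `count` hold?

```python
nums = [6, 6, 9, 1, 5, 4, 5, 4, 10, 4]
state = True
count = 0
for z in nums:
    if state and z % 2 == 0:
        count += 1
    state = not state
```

Let's trace through this code step by step.

Initialize: nums = [6, 6, 9, 1, 5, 4, 5, 4, 10, 4]
Initialize: state = True
Initialize: count = 0
Entering loop: for z in nums:
After iteration 1: z = 6, state = False, count = 1
After iteration 2: z = 6, state = True, count = 1
After iteration 3: z = 9, state = False, count = 1
After iteration 4: z = 1, state = True, count = 1
After iteration 5: z = 5, state = False, count = 1
After iteration 6: z = 4, state = True, count = 1
After iteration 7: z = 5, state = False, count = 1
After iteration 8: z = 4, state = True, count = 1
After iteration 9: z = 10, state = False, count = 2
After iteration 10: z = 4, state = True, count = 2
Loop ends.

Final answer: 2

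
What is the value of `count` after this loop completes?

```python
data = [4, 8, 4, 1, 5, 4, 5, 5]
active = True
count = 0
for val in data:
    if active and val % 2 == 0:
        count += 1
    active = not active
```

Let's trace through this code step by step.

Initialize: data = [4, 8, 4, 1, 5, 4, 5, 5]
Initialize: active = True
Initialize: count = 0
Entering loop: for val in data:
After iteration 1: val = 4, active = False, count = 1
After iteration 2: val = 8, active = True, count = 1
After iteration 3: val = 4, active = False, count = 2
After iteration 4: val = 1, active = True, count = 2
After iteration 5: val = 5, active = False, count = 2
After iteration 6: val = 4, active = True, count = 2
After iteration 7: val = 5, active = False, count = 2
After iteration 8: val = 5, active = True, count = 2
Loop ends.

Final answer: 2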